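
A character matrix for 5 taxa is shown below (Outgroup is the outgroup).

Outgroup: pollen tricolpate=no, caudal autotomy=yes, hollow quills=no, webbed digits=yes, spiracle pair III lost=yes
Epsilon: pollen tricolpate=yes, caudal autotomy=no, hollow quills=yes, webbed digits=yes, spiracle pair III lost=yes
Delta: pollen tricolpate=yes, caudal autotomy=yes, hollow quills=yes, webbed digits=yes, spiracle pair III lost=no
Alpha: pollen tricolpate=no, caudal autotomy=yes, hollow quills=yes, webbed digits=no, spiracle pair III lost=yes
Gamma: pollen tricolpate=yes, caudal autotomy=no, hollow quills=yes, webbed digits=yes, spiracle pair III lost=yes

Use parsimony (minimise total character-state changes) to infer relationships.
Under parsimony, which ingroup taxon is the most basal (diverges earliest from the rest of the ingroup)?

Alpha

Character polarity is set by the outgroup: the derived state is whichever differs from the outgroup's state, so for caudal autotomy, webbed digits, spiracle pair III lost the derived state is 'no', and for the remaining characters it is 'yes'.
Only Delta, Epsilon, and Gamma show the derived state 'yes' for pollen tricolpate, supporting them as a clade.
caudal autotomy (derived state 'no') is shared by Epsilon and Gamma — a synapomorphy uniting that clade.
hollow quills (derived state 'yes') is shared by all ingroup taxa — unites the whole ingroup.
webbed digits: derived state 'no' in Alpha only — an autapomorphy, so it tells us nothing about relationships among taxa.
spiracle pair III lost: derived state 'no' in Delta only — an autapomorphy, so it tells us nothing about relationships among taxa.
Most parsimonious ingroup topology: (((Epsilon,Gamma),Delta),Alpha).
Alpha is sister to the clade containing all other ingroup taxa, so it is the earliest-diverging (most basal) ingroup lineage.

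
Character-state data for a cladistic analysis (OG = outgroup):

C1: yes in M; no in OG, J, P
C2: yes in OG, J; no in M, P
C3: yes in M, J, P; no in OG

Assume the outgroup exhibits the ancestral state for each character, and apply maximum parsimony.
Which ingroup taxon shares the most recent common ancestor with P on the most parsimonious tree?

M

Character polarity is set by the outgroup: the derived state is whichever differs from the outgroup's state, so for C2 the derived state is 'no', and for the remaining characters it is 'yes'.
C1: derived state 'yes' in M only — an autapomorphy, so it tells us nothing about relationships among taxa.
C2 (derived state 'no') is shared by M and P — a synapomorphy uniting that clade.
All ingroup taxa share the derived state 'yes' for C3; it defines the ingroup but does not resolve relationships within it.
Most parsimonious ingroup topology: ((P,M),J).
P and M form a cherry on this tree, so they are sister taxa.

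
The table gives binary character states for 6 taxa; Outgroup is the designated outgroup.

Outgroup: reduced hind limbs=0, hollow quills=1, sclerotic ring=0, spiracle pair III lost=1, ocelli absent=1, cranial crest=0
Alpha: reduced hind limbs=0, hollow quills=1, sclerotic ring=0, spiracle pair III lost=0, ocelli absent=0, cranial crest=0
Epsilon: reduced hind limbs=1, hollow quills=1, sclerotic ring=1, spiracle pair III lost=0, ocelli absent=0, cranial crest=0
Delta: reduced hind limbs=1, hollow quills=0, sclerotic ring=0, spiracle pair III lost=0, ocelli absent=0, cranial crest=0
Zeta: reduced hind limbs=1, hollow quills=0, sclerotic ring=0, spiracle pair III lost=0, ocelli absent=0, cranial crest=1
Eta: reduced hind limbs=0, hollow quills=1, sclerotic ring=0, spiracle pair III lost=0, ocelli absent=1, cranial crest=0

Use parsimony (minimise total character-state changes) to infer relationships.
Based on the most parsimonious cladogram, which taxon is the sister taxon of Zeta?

Character polarity is set by the outgroup: the derived state is whichever differs from the outgroup's state, so for hollow quills, spiracle pair III lost, ocelli absent the derived state is '0', and for the remaining characters it is '1'.
reduced hind limbs: derived state '1' in Delta, Epsilon, and Zeta only — synapomorphy for {Delta, Epsilon, Zeta}.
hollow quills (derived state '0') is shared by Delta and Zeta — a synapomorphy uniting that clade.
sclerotic ring (derived state '1') is unique to Epsilon (autapomorphy; uninformative for grouping).
spiracle pair III lost (derived state '0') is shared by all ingroup taxa — unites the whole ingroup.
ocelli absent: derived state '0' in Alpha, Delta, Epsilon, and Zeta only — synapomorphy for {Alpha, Delta, Epsilon, Zeta}.
cranial crest: derived state '1' in Zeta only — an autapomorphy, so it tells us nothing about relationships among taxa.
Most parsimonious ingroup topology: ((Alpha,(Epsilon,(Delta,Zeta))),Eta).
Zeta and Delta form a cherry on this tree, so they are sister taxa.

Delta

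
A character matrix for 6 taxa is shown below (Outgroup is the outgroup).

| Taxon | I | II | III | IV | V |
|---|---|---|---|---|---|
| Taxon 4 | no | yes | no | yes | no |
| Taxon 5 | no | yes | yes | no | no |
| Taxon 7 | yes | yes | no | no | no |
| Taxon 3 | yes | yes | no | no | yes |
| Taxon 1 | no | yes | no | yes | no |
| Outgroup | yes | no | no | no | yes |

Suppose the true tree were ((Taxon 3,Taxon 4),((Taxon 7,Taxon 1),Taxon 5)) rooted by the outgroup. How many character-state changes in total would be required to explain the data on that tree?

Map each character onto ((Taxon 3,Taxon 4),((Taxon 7,Taxon 1),Taxon 5)) (rooted by Outgroup) and count the minimum state changes it requires (Fitch parsimony):
I: 3; II: 1; III: 1; IV: 2; V: 2.
Total tree length = 9.

9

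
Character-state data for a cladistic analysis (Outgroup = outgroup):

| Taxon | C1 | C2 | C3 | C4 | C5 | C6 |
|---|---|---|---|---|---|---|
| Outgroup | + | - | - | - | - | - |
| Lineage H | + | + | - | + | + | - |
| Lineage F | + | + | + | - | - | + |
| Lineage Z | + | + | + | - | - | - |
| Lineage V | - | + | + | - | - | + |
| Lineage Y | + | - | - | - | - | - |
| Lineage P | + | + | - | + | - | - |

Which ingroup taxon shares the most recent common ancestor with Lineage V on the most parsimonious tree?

Character polarity is set by the outgroup: the derived state is whichever differs from the outgroup's state, so for C1 the derived state is '-', and for the remaining characters it is '+'.
C1 (derived state '-') is unique to Lineage V (autapomorphy; uninformative for grouping).
Only Lineage F, Lineage H, Lineage P, Lineage V, and Lineage Z show the derived state '+' for C2, supporting them as a clade.
C3 (derived state '+') is shared by Lineage F, Lineage V, and Lineage Z — a synapomorphy uniting that clade.
C4: derived state '+' in Lineage H and Lineage P only — synapomorphy for {Lineage H, Lineage P}.
C5: derived state '+' in Lineage H only — an autapomorphy, so it tells us nothing about relationships among taxa.
Only Lineage F and Lineage V show the derived state '+' for C6, supporting them as a clade.
Most parsimonious ingroup topology: (((Lineage H,Lineage P),((Lineage F,Lineage V),Lineage Z)),Lineage Y).
Lineage V and Lineage F form a cherry on this tree, so they are sister taxa.

Lineage F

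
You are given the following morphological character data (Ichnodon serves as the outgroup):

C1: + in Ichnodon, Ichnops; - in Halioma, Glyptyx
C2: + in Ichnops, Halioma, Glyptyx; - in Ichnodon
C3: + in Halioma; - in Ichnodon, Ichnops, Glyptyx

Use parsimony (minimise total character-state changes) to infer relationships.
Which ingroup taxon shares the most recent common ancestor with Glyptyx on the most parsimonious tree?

Halioma

Character polarity is set by the outgroup: the derived state is whichever differs from the outgroup's state, so for C1 the derived state is '-', and for the remaining characters it is '+'.
C1: derived state '-' in Glyptyx and Halioma only — synapomorphy for {Glyptyx, Halioma}.
C2 (derived state '+') is shared by all ingroup taxa — unites the whole ingroup.
C3 (derived state '+') is unique to Halioma (autapomorphy; uninformative for grouping).
Most parsimonious ingroup topology: (Ichnops,(Halioma,Glyptyx)).
Glyptyx and Halioma form a cherry on this tree, so they are sister taxa.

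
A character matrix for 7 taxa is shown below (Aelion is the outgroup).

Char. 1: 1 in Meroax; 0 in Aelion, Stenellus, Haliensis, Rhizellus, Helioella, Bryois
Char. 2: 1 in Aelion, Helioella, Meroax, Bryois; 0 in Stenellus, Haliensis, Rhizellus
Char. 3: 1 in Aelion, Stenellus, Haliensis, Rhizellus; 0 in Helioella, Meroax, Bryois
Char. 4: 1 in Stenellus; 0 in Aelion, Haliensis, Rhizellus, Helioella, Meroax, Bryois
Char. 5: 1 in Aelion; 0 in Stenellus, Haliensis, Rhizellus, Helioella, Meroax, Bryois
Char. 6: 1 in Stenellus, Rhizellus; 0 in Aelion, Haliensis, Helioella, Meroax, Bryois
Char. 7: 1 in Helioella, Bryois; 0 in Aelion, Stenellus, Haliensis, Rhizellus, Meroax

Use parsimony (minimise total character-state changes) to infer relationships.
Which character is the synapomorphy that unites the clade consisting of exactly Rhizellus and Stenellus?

Character polarity is set by the outgroup: the derived state is whichever differs from the outgroup's state, so for Char. 2, Char. 3, Char. 5 the derived state is '0', and for the remaining characters it is '1'.
Char. 1: derived state '1' in Meroax only — an autapomorphy, so it tells us nothing about relationships among taxa.
Char. 2 (derived state '0') is shared by Haliensis, Rhizellus, and Stenellus — a synapomorphy uniting that clade.
Char. 3: derived state '0' in Bryois, Helioella, and Meroax only — synapomorphy for {Bryois, Helioella, Meroax}.
Char. 4: derived state '1' in Stenellus only — an autapomorphy, so it tells us nothing about relationships among taxa.
Char. 5 (derived state '0') is shared by all ingroup taxa — unites the whole ingroup.
Char. 6: derived state '1' in Rhizellus and Stenellus only — synapomorphy for {Rhizellus, Stenellus}.
Char. 7 (derived state '1') is shared by Bryois and Helioella — a synapomorphy uniting that clade.
Most parsimonious ingroup topology: (((Stenellus,Rhizellus),Haliensis),((Helioella,Bryois),Meroax)).
The clade {Rhizellus, Stenellus} is supported by Char. 6: its derived state '1' occurs in exactly those taxa and in no other taxon (including the outgroup).

Char. 6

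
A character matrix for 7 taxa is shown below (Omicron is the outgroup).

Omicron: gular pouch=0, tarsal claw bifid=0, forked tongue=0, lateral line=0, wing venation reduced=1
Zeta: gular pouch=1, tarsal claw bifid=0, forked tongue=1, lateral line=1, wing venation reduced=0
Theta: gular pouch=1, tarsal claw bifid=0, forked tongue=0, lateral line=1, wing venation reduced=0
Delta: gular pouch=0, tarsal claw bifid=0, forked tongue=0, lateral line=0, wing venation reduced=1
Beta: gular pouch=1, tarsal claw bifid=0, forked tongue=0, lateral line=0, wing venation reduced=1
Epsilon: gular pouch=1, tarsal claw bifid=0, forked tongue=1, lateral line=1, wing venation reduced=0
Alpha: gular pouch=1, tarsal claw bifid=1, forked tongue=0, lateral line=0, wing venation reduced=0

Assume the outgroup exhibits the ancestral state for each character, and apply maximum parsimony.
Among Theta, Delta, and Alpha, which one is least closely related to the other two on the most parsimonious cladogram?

Delta

Character polarity is set by the outgroup: the derived state is whichever differs from the outgroup's state, so for wing venation reduced the derived state is '0', and for the remaining characters it is '1'.
gular pouch (derived state '1') is shared by Alpha, Beta, Epsilon, Theta, and Zeta — a synapomorphy uniting that clade.
tarsal claw bifid (derived state '1') is unique to Alpha (autapomorphy; uninformative for grouping).
forked tongue (derived state '1') is shared by Epsilon and Zeta — a synapomorphy uniting that clade.
Only Epsilon, Theta, and Zeta show the derived state '1' for lateral line, supporting them as a clade.
Only Alpha, Epsilon, Theta, and Zeta show the derived state '0' for wing venation reduced, supporting them as a clade.
Most parsimonious ingroup topology: (((((Zeta,Epsilon),Theta),Alpha),Beta),Delta).
Alpha and Theta share a more recent common ancestor with each other than either does with Delta, so Delta is the least closely related of the three.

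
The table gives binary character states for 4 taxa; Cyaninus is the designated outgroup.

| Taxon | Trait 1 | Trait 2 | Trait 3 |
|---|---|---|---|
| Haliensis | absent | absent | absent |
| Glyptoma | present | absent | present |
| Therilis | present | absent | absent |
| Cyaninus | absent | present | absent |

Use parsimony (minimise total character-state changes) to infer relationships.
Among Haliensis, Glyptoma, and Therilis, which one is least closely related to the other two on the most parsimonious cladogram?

Haliensis

Character polarity is set by the outgroup: the derived state is whichever differs from the outgroup's state, so for Trait 2 the derived state is 'absent', and for the remaining characters it is 'present'.
Trait 1: derived state 'present' in Glyptoma and Therilis only — synapomorphy for {Glyptoma, Therilis}.
All ingroup taxa share the derived state 'absent' for Trait 2; it defines the ingroup but does not resolve relationships within it.
Trait 3 (derived state 'present') is unique to Glyptoma (autapomorphy; uninformative for grouping).
Most parsimonious ingroup topology: ((Glyptoma,Therilis),Haliensis).
Therilis and Glyptoma share a more recent common ancestor with each other than either does with Haliensis, so Haliensis is the least closely related of the three.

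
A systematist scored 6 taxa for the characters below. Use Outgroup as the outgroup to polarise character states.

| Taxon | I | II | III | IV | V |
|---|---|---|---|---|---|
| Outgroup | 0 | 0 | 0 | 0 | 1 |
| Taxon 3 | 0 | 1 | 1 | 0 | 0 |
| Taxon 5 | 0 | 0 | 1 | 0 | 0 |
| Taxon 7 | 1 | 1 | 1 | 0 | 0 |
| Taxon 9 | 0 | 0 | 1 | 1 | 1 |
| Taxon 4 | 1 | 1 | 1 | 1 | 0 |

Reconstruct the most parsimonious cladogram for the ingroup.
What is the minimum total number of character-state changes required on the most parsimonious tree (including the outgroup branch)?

Character polarity is set by the outgroup: the derived state is whichever differs from the outgroup's state, so for V the derived state is '0', and for the remaining characters it is '1'.
I: derived state '1' in Taxon 4 and Taxon 7 only — synapomorphy for {Taxon 4, Taxon 7}.
II: derived state '1' in Taxon 3, Taxon 4, and Taxon 7 only — synapomorphy for {Taxon 3, Taxon 4, Taxon 7}.
III (derived state '1') is shared by all ingroup taxa — unites the whole ingroup.
IV groups Taxon 4 and Taxon 9, which is incompatible with the clades supported by the remaining characters; treating it as convergent (homoplasy) costs fewer steps than any alternative tree.
V: derived state '0' in Taxon 3, Taxon 4, Taxon 5, and Taxon 7 only — synapomorphy for {Taxon 3, Taxon 4, Taxon 5, Taxon 7}.
Most parsimonious ingroup topology: (((Taxon 3,(Taxon 7,Taxon 4)),Taxon 5),Taxon 9).
Changes per character on this tree: I: 1; II: 1; III: 1; IV: 2; V: 1.
Total = 6.

6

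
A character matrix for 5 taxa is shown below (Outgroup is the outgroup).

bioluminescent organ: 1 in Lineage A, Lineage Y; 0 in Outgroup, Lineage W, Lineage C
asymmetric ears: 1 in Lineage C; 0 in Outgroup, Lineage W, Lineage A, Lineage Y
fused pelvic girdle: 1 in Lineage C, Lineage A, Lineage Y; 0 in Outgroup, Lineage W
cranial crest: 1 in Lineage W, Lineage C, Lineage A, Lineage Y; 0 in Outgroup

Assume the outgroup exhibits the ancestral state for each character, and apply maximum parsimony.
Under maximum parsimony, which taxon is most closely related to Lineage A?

Lineage Y

The outgroup has state '0' for every character, so '1' is the derived state throughout.
Only Lineage A and Lineage Y show the derived state '1' for bioluminescent organ, supporting them as a clade.
asymmetric ears: derived state '1' in Lineage C only — an autapomorphy, so it tells us nothing about relationships among taxa.
Only Lineage A, Lineage C, and Lineage Y show the derived state '1' for fused pelvic girdle, supporting them as a clade.
All ingroup taxa share the derived state '1' for cranial crest; it defines the ingroup but does not resolve relationships within it.
Most parsimonious ingroup topology: (Lineage W,(Lineage C,(Lineage A,Lineage Y))).
Lineage A and Lineage Y form a cherry on this tree, so they are sister taxa.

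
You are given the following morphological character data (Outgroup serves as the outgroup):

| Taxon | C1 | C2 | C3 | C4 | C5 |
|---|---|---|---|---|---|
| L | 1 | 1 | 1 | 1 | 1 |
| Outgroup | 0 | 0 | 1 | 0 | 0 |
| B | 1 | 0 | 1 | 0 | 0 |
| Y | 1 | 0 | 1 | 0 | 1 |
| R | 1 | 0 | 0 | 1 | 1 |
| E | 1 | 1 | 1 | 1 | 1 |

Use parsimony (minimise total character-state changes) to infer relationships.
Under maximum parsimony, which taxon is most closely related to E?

L

Character polarity is set by the outgroup: the derived state is whichever differs from the outgroup's state, so for C3 the derived state is '0', and for the remaining characters it is '1'.
All ingroup taxa share the derived state '1' for C1; it defines the ingroup but does not resolve relationships within it.
C2 (derived state '1') is shared by E and L — a synapomorphy uniting that clade.
C3 (derived state '0') is unique to R (autapomorphy; uninformative for grouping).
C4 (derived state '1') is shared by E, L, and R — a synapomorphy uniting that clade.
C5 (derived state '1') is shared by E, L, R, and Y — a synapomorphy uniting that clade.
Most parsimonious ingroup topology: ((Y,((L,E),R)),B).
E and L form a cherry on this tree, so they are sister taxa.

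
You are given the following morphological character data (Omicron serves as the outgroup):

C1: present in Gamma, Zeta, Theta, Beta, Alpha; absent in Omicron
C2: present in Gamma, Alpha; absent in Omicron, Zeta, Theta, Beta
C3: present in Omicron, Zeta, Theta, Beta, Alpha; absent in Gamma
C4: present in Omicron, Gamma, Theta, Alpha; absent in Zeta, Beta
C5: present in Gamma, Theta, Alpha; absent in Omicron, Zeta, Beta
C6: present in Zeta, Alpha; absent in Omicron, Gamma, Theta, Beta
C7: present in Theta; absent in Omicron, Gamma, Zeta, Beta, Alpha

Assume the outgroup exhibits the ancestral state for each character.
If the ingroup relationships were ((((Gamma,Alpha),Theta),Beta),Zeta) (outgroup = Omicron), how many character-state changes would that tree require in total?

9

Map each character onto ((((Gamma,Alpha),Theta),Beta),Zeta) (rooted by Omicron) and count the minimum state changes it requires (Fitch parsimony):
C1: 1; C2: 1; C3: 1; C4: 2; C5: 1; C6: 2; C7: 1.
Total tree length = 9.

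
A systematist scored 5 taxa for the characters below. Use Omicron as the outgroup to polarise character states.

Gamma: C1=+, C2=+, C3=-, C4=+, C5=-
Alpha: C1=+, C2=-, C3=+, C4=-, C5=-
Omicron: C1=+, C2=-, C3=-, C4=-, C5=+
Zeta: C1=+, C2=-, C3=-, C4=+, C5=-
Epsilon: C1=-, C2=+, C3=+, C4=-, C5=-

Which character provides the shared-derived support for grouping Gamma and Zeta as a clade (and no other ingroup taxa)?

C4

Character polarity is set by the outgroup: the derived state is whichever differs from the outgroup's state, so for C1, C5 the derived state is '-', and for the remaining characters it is '+'.
C1: derived state '-' in Epsilon only — an autapomorphy, so it tells us nothing about relationships among taxa.
C2 groups Epsilon and Gamma, which is incompatible with the clades supported by the remaining characters; treating it as convergent (homoplasy) costs fewer steps than any alternative tree.
C3: derived state '+' in Alpha and Epsilon only — synapomorphy for {Alpha, Epsilon}.
C4 (derived state '+') is shared by Gamma and Zeta — a synapomorphy uniting that clade.
All ingroup taxa share the derived state '-' for C5; it defines the ingroup but does not resolve relationships within it.
Most parsimonious ingroup topology: ((Alpha,Epsilon),(Gamma,Zeta)).
The clade {Gamma, Zeta} is supported by C4: its derived state '+' occurs in exactly those taxa and in no other taxon (including the outgroup).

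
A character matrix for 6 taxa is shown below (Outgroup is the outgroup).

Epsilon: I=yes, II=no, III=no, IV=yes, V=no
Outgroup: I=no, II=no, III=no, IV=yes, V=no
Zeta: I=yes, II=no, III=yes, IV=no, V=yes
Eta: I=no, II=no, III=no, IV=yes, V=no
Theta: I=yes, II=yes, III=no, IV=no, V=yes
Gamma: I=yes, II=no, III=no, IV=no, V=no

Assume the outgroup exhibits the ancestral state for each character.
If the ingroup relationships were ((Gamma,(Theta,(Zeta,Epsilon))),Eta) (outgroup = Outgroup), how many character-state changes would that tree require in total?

Map each character onto ((Gamma,(Theta,(Zeta,Epsilon))),Eta) (rooted by Outgroup) and count the minimum state changes it requires (Fitch parsimony):
I: 1; II: 1; III: 1; IV: 2; V: 2.
Total tree length = 7.

7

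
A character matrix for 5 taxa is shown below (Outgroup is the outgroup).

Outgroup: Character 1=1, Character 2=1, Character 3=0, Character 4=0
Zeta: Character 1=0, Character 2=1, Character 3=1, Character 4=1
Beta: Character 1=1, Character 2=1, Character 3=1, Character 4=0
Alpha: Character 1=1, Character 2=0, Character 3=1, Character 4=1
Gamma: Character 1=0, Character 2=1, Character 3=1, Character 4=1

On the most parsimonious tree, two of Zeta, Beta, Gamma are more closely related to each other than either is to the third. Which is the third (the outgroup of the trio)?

Beta

Character polarity is set by the outgroup: the derived state is whichever differs from the outgroup's state, so for Character 1, Character 2 the derived state is '0', and for the remaining characters it is '1'.
Only Gamma and Zeta show the derived state '0' for Character 1, supporting them as a clade.
Character 2 (derived state '0') is unique to Alpha (autapomorphy; uninformative for grouping).
Character 3 (derived state '1') is shared by all ingroup taxa — unites the whole ingroup.
Character 4 (derived state '1') is shared by Alpha, Gamma, and Zeta — a synapomorphy uniting that clade.
Most parsimonious ingroup topology: (((Zeta,Gamma),Alpha),Beta).
Gamma and Zeta share a more recent common ancestor with each other than either does with Beta, so Beta is the least closely related of the three.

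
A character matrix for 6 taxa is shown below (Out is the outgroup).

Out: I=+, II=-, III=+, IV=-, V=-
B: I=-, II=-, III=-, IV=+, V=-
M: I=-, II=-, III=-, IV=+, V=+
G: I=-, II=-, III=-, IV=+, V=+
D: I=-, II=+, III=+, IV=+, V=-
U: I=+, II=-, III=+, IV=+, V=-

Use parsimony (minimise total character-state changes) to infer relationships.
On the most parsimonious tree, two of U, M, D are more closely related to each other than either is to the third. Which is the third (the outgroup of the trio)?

U

Character polarity is set by the outgroup: the derived state is whichever differs from the outgroup's state, so for I, III the derived state is '-', and for the remaining characters it is '+'.
I: derived state '-' in B, D, G, and M only — synapomorphy for {B, D, G, M}.
II: derived state '+' in D only — an autapomorphy, so it tells us nothing about relationships among taxa.
III: derived state '-' in B, G, and M only — synapomorphy for {B, G, M}.
All ingroup taxa share the derived state '+' for IV; it defines the ingroup but does not resolve relationships within it.
V: derived state '+' in G and M only — synapomorphy for {G, M}.
Most parsimonious ingroup topology: (((B,(M,G)),D),U).
M and D share a more recent common ancestor with each other than either does with U, so U is the least closely related of the three.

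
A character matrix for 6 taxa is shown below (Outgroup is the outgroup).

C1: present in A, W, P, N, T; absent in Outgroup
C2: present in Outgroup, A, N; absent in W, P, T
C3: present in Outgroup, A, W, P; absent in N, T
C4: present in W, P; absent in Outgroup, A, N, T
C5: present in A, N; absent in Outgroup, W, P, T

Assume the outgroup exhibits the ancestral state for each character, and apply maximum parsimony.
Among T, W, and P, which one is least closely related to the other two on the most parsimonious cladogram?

Character polarity is set by the outgroup: the derived state is whichever differs from the outgroup's state, so for C2, C3 the derived state is 'absent', and for the remaining characters it is 'present'.
C1 (derived state 'present') is shared by all ingroup taxa — unites the whole ingroup.
Only P, T, and W show the derived state 'absent' for C2, supporting them as a clade.
C3 groups N and T, which is incompatible with the clades supported by the remaining characters; treating it as convergent (homoplasy) costs fewer steps than any alternative tree.
C4 (derived state 'present') is shared by P and W — a synapomorphy uniting that clade.
C5 (derived state 'present') is shared by A and N — a synapomorphy uniting that clade.
Most parsimonious ingroup topology: ((A,N),((W,P),T)).
P and W share a more recent common ancestor with each other than either does with T, so T is the least closely related of the three.

T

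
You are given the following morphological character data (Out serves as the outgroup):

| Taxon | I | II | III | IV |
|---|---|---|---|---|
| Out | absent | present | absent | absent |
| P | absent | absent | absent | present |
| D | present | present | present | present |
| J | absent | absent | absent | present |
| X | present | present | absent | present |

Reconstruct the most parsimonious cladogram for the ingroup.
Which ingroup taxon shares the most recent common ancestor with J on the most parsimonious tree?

P

Character polarity is set by the outgroup: the derived state is whichever differs from the outgroup's state, so for II the derived state is 'absent', and for the remaining characters it is 'present'.
I: derived state 'present' in D and X only — synapomorphy for {D, X}.
Only J and P show the derived state 'absent' for II, supporting them as a clade.
III: derived state 'present' in D only — an autapomorphy, so it tells us nothing about relationships among taxa.
IV (derived state 'present') is shared by all ingroup taxa — unites the whole ingroup.
Most parsimonious ingroup topology: ((P,J),(D,X)).
J and P form a cherry on this tree, so they are sister taxa.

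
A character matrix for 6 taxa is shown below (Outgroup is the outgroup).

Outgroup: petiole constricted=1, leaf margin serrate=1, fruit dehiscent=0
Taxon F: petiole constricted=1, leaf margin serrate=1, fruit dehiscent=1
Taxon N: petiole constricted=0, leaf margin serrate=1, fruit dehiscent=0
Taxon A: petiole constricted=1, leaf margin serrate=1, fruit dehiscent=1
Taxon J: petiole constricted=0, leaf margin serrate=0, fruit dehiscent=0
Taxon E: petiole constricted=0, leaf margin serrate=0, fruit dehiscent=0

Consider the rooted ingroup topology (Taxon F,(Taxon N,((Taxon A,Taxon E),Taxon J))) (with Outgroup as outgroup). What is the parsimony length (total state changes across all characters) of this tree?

6

Map each character onto (Taxon F,(Taxon N,((Taxon A,Taxon E),Taxon J))) (rooted by Outgroup) and count the minimum state changes it requires (Fitch parsimony):
petiole constricted: 2; leaf margin serrate: 2; fruit dehiscent: 2.
Total tree length = 6.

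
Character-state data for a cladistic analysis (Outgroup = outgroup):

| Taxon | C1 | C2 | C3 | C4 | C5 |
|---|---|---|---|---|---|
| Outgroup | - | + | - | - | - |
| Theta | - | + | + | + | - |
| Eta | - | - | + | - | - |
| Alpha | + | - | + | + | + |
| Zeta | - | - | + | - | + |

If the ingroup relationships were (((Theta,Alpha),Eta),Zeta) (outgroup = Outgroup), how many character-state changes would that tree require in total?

7

Map each character onto (((Theta,Alpha),Eta),Zeta) (rooted by Outgroup) and count the minimum state changes it requires (Fitch parsimony):
C1: 1; C2: 2; C3: 1; C4: 1; C5: 2.
Total tree length = 7.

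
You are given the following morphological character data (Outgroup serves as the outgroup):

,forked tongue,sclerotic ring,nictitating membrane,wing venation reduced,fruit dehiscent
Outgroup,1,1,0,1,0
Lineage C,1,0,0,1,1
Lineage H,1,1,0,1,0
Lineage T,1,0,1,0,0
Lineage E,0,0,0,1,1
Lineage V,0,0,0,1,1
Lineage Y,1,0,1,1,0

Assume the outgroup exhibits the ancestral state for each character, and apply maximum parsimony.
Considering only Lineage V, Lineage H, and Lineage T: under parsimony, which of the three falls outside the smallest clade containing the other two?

Character polarity is set by the outgroup: the derived state is whichever differs from the outgroup's state, so for forked tongue, sclerotic ring, wing venation reduced the derived state is '0', and for the remaining characters it is '1'.
Only Lineage E and Lineage V show the derived state '0' for forked tongue, supporting them as a clade.
sclerotic ring (derived state '0') is shared by Lineage C, Lineage E, Lineage T, Lineage V, and Lineage Y — a synapomorphy uniting that clade.
nictitating membrane (derived state '1') is shared by Lineage T and Lineage Y — a synapomorphy uniting that clade.
wing venation reduced: derived state '0' in Lineage T only — an autapomorphy, so it tells us nothing about relationships among taxa.
fruit dehiscent: derived state '1' in Lineage C, Lineage E, and Lineage V only — synapomorphy for {Lineage C, Lineage E, Lineage V}.
Most parsimonious ingroup topology: (((Lineage C,(Lineage E,Lineage V)),(Lineage T,Lineage Y)),Lineage H).
Lineage T and Lineage V share a more recent common ancestor with each other than either does with Lineage H, so Lineage H is the least closely related of the three.

Lineage H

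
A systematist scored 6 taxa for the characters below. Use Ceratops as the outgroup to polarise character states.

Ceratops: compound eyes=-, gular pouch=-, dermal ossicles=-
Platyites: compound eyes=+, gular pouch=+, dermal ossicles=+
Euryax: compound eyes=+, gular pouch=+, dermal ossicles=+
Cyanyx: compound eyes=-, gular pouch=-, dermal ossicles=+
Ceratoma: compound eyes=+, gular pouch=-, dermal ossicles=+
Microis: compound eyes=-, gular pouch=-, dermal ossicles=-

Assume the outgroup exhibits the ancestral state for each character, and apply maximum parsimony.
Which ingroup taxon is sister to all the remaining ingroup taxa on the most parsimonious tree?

Microis

The outgroup has state '-' for every character, so '+' is the derived state throughout.
Only Ceratoma, Euryax, and Platyites show the derived state '+' for compound eyes, supporting them as a clade.
gular pouch: derived state '+' in Euryax and Platyites only — synapomorphy for {Euryax, Platyites}.
dermal ossicles (derived state '+') is shared by Ceratoma, Cyanyx, Euryax, and Platyites — a synapomorphy uniting that clade.
Most parsimonious ingroup topology: ((((Platyites,Euryax),Ceratoma),Cyanyx),Microis).
Microis is sister to the clade containing all other ingroup taxa, so it is the earliest-diverging (most basal) ingroup lineage.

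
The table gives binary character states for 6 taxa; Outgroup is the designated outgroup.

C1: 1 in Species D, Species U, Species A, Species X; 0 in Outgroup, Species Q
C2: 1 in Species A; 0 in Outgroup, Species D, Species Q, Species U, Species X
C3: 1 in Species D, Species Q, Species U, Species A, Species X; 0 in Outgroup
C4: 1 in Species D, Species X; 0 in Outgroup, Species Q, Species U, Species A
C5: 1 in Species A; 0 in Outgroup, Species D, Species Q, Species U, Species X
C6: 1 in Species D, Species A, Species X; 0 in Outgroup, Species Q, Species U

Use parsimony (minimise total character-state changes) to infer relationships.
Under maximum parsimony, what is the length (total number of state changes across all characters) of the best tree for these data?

The outgroup has state '0' for every character, so '1' is the derived state throughout.
C1: derived state '1' in Species A, Species D, Species U, and Species X only — synapomorphy for {Species A, Species D, Species U, Species X}.
C2 (derived state '1') is unique to Species A (autapomorphy; uninformative for grouping).
C3 (derived state '1') is shared by all ingroup taxa — unites the whole ingroup.
C4 (derived state '1') is shared by Species D and Species X — a synapomorphy uniting that clade.
C5: derived state '1' in Species A only — an autapomorphy, so it tells us nothing about relationships among taxa.
Only Species A, Species D, and Species X show the derived state '1' for C6, supporting them as a clade.
Most parsimonious ingroup topology: ((((Species D,Species X),Species A),Species U),Species Q).
Changes per character on this tree: C1: 1; C2: 1; C3: 1; C4: 1; C5: 1; C6: 1.
Total = 6.

6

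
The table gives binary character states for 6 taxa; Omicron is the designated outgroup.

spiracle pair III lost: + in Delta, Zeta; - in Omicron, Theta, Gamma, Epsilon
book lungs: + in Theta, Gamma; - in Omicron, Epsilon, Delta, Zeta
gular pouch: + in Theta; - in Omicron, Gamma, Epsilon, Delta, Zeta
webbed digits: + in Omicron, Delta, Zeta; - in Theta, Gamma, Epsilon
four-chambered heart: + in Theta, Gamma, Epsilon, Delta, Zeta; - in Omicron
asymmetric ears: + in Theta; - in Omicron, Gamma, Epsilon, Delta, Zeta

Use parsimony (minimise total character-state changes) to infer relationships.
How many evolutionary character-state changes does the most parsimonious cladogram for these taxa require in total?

6

Character polarity is set by the outgroup: the derived state is whichever differs from the outgroup's state, so for webbed digits the derived state is '-', and for the remaining characters it is '+'.
spiracle pair III lost (derived state '+') is shared by Delta and Zeta — a synapomorphy uniting that clade.
book lungs: derived state '+' in Gamma and Theta only — synapomorphy for {Gamma, Theta}.
gular pouch: derived state '+' in Theta only — an autapomorphy, so it tells us nothing about relationships among taxa.
webbed digits (derived state '-') is shared by Epsilon, Gamma, and Theta — a synapomorphy uniting that clade.
All ingroup taxa share the derived state '+' for four-chambered heart; it defines the ingroup but does not resolve relationships within it.
asymmetric ears: derived state '+' in Theta only — an autapomorphy, so it tells us nothing about relationships among taxa.
Most parsimonious ingroup topology: (((Theta,Gamma),Epsilon),(Delta,Zeta)).
Changes per character on this tree: spiracle pair III lost: 1; book lungs: 1; gular pouch: 1; webbed digits: 1; four-chambered heart: 1; asymmetric ears: 1.
Total = 6.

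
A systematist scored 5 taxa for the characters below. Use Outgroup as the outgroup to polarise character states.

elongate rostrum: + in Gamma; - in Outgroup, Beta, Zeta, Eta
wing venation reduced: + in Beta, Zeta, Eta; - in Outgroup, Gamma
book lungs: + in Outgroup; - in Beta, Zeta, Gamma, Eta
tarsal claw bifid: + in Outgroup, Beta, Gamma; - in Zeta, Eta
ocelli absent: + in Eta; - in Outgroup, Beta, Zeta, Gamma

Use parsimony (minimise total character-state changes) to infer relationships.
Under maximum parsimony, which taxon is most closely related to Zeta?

Character polarity is set by the outgroup: the derived state is whichever differs from the outgroup's state, so for book lungs, tarsal claw bifid the derived state is '-', and for the remaining characters it is '+'.
elongate rostrum (derived state '+') is unique to Gamma (autapomorphy; uninformative for grouping).
Only Beta, Eta, and Zeta show the derived state '+' for wing venation reduced, supporting them as a clade.
All ingroup taxa share the derived state '-' for book lungs; it defines the ingroup but does not resolve relationships within it.
tarsal claw bifid: derived state '-' in Eta and Zeta only — synapomorphy for {Eta, Zeta}.
ocelli absent: derived state '+' in Eta only — an autapomorphy, so it tells us nothing about relationships among taxa.
Most parsimonious ingroup topology: ((Beta,(Zeta,Eta)),Gamma).
Zeta and Eta form a cherry on this tree, so they are sister taxa.

Eta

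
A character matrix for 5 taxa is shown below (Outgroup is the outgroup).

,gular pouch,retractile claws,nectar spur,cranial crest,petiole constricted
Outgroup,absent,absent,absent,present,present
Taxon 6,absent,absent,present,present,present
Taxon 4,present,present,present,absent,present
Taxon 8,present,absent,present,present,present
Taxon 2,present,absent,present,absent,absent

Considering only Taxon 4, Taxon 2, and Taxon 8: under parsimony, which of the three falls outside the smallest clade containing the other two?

Taxon 8

Character polarity is set by the outgroup: the derived state is whichever differs from the outgroup's state, so for cranial crest, petiole constricted the derived state is 'absent', and for the remaining characters it is 'present'.
gular pouch (derived state 'present') is shared by Taxon 2, Taxon 4, and Taxon 8 — a synapomorphy uniting that clade.
retractile claws (derived state 'present') is unique to Taxon 4 (autapomorphy; uninformative for grouping).
All ingroup taxa share the derived state 'present' for nectar spur; it defines the ingroup but does not resolve relationships within it.
cranial crest (derived state 'absent') is shared by Taxon 2 and Taxon 4 — a synapomorphy uniting that clade.
petiole constricted: derived state 'absent' in Taxon 2 only — an autapomorphy, so it tells us nothing about relationships among taxa.
Most parsimonious ingroup topology: (Taxon 6,((Taxon 4,Taxon 2),Taxon 8)).
Taxon 2 and Taxon 4 share a more recent common ancestor with each other than either does with Taxon 8, so Taxon 8 is the least closely related of the three.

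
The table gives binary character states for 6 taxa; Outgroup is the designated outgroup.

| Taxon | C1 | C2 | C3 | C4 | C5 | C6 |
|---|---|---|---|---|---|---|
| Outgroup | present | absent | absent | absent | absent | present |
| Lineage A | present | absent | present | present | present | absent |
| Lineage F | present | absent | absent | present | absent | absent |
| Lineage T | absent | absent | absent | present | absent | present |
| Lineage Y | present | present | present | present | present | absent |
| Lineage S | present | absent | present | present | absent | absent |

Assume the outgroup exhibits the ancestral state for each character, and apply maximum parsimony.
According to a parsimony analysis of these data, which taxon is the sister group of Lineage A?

Character polarity is set by the outgroup: the derived state is whichever differs from the outgroup's state, so for C1, C6 the derived state is 'absent', and for the remaining characters it is 'present'.
C1: derived state 'absent' in Lineage T only — an autapomorphy, so it tells us nothing about relationships among taxa.
C2: derived state 'present' in Lineage Y only — an autapomorphy, so it tells us nothing about relationships among taxa.
C3 (derived state 'present') is shared by Lineage A, Lineage S, and Lineage Y — a synapomorphy uniting that clade.
All ingroup taxa share the derived state 'present' for C4; it defines the ingroup but does not resolve relationships within it.
Only Lineage A and Lineage Y show the derived state 'present' for C5, supporting them as a clade.
Only Lineage A, Lineage F, Lineage S, and Lineage Y show the derived state 'absent' for C6, supporting them as a clade.
Most parsimonious ingroup topology: ((((Lineage A,Lineage Y),Lineage S),Lineage F),Lineage T).
Lineage A and Lineage Y form a cherry on this tree, so they are sister taxa.

Lineage Y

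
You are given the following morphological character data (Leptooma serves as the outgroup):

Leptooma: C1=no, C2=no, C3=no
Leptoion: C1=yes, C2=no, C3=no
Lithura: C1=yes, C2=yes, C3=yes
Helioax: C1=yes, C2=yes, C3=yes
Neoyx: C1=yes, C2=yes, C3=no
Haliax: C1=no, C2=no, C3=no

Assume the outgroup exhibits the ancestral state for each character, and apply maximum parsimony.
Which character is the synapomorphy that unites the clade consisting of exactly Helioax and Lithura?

C3

The outgroup has state 'no' for every character, so 'yes' is the derived state throughout.
C1: derived state 'yes' in Helioax, Leptoion, Lithura, and Neoyx only — synapomorphy for {Helioax, Leptoion, Lithura, Neoyx}.
C2: derived state 'yes' in Helioax, Lithura, and Neoyx only — synapomorphy for {Helioax, Lithura, Neoyx}.
Only Helioax and Lithura show the derived state 'yes' for C3, supporting them as a clade.
Most parsimonious ingroup topology: ((Leptoion,((Lithura,Helioax),Neoyx)),Haliax).
The clade {Helioax, Lithura} is supported by C3: its derived state 'yes' occurs in exactly those taxa and in no other taxon (including the outgroup).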